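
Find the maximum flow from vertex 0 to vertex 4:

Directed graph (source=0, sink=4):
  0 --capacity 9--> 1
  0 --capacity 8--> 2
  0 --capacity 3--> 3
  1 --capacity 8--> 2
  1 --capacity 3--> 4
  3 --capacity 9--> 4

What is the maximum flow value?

Computing max flow:
  Flow on (0->1): 3/9
  Flow on (0->3): 3/3
  Flow on (1->4): 3/3
  Flow on (3->4): 3/9
Maximum flow = 6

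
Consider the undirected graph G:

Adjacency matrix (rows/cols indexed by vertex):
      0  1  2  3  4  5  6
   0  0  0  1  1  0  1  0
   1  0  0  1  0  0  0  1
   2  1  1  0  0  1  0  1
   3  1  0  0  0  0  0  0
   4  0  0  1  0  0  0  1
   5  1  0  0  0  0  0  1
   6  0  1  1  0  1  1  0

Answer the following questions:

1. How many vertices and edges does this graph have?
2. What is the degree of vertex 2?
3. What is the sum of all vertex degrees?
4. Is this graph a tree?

Count: 7 vertices, 9 edges.
Vertex 2 has neighbors [0, 1, 4, 6], degree = 4.
Handshaking lemma: 2 * 9 = 18.
A tree on 7 vertices has 6 edges. This graph has 9 edges (3 extra). Not a tree.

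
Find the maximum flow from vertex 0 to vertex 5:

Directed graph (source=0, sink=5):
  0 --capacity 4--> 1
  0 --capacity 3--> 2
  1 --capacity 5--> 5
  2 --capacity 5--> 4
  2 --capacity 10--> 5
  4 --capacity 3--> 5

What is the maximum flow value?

Computing max flow:
  Flow on (0->1): 4/4
  Flow on (0->2): 3/3
  Flow on (1->5): 4/5
  Flow on (2->5): 3/10
Maximum flow = 7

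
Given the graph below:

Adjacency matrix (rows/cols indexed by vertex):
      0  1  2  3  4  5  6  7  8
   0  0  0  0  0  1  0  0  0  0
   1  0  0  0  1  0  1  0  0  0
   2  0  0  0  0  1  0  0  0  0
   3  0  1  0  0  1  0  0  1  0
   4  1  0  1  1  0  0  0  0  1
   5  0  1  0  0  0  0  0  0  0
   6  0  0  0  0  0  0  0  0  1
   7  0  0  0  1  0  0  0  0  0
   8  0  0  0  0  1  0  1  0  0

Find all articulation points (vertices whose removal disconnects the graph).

An articulation point is a vertex whose removal disconnects the graph.
Articulation points: [1, 3, 4, 8]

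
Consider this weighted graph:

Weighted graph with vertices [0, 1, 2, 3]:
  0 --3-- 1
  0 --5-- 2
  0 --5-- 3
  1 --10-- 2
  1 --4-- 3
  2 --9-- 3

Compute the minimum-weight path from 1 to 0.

Using Dijkstra's algorithm from vertex 1:
Shortest path: 1 -> 0
Total weight: 3 = 3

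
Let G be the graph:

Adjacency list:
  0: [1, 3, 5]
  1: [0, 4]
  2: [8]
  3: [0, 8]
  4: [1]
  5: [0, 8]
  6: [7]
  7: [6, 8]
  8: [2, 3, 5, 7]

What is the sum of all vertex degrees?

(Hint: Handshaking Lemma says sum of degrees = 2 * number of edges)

Count edges: 9 edges.
By Handshaking Lemma: sum of degrees = 2 * 9 = 18.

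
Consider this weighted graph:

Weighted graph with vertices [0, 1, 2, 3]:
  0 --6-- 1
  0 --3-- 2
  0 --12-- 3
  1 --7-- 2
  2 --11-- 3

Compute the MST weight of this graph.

Applying Kruskal's algorithm (sort edges by weight, add if no cycle):
  Add (0,2) w=3
  Add (0,1) w=6
  Skip (1,2) w=7 (creates cycle)
  Add (2,3) w=11
  Skip (0,3) w=12 (creates cycle)
MST weight = 20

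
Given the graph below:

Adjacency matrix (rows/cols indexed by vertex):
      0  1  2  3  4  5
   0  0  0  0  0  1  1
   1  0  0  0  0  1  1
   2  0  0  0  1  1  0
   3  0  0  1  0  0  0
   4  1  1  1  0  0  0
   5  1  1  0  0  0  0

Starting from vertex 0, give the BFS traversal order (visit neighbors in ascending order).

BFS from vertex 0 (neighbors processed in ascending order):
Visit order: 0, 4, 5, 1, 2, 3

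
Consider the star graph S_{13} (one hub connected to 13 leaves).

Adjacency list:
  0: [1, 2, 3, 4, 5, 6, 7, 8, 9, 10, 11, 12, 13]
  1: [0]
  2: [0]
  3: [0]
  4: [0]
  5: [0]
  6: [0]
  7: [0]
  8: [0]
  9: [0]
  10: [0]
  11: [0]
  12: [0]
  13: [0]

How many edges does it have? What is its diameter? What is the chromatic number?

Star graph S_{13}: the hub connects to all 13 leaves.
Edges = 13.
Diameter = 2 (any leaf to hub is 1, leaf to leaf through hub is 2).
Star graphs are bipartite (hub vs leaves), so chromatic number = 2.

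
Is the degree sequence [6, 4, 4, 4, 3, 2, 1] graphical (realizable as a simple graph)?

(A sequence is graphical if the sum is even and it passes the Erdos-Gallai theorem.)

Sum of degrees = 24. Sum is even and passes Erdos-Gallai. The sequence IS graphical.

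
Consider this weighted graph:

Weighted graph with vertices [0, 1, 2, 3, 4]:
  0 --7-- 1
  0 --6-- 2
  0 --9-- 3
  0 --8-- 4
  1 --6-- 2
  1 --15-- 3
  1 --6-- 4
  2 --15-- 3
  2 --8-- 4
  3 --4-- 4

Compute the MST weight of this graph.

Applying Kruskal's algorithm (sort edges by weight, add if no cycle):
  Add (3,4) w=4
  Add (0,2) w=6
  Add (1,2) w=6
  Add (1,4) w=6
  Skip (0,1) w=7 (creates cycle)
  Skip (0,4) w=8 (creates cycle)
  Skip (2,4) w=8 (creates cycle)
  Skip (0,3) w=9 (creates cycle)
  Skip (1,3) w=15 (creates cycle)
  Skip (2,3) w=15 (creates cycle)
MST weight = 22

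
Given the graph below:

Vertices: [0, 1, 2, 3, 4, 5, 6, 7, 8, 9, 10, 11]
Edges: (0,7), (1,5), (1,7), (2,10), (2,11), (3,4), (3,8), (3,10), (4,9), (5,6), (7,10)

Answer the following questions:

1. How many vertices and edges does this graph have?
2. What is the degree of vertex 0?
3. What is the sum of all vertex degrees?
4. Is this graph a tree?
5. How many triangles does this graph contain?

Count: 12 vertices, 11 edges.
Vertex 0 has neighbors [7], degree = 1.
Handshaking lemma: 2 * 11 = 22.
A graph is a tree iff it is connected and has exactly n-1 edges. This graph is connected (all 12 vertices in one component) and has 12-1 = 11 edges. It is a tree.
Number of triangles = 0.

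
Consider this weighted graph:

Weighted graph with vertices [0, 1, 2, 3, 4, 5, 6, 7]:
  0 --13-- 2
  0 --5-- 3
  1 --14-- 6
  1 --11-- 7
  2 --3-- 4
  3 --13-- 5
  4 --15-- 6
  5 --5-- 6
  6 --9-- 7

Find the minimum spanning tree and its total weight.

Applying Kruskal's algorithm (sort edges by weight, add if no cycle):
  Add (2,4) w=3
  Add (0,3) w=5
  Add (5,6) w=5
  Add (6,7) w=9
  Add (1,7) w=11
  Add (0,2) w=13
  Add (3,5) w=13
  Skip (1,6) w=14 (creates cycle)
  Skip (4,6) w=15 (creates cycle)
MST weight = 59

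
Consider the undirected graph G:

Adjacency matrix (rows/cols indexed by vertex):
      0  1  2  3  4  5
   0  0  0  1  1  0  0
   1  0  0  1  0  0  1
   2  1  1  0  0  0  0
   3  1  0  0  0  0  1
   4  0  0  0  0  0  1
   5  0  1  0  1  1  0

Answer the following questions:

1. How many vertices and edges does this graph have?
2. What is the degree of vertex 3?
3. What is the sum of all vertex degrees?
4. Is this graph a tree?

Count: 6 vertices, 6 edges.
Vertex 3 has neighbors [0, 5], degree = 2.
Handshaking lemma: 2 * 6 = 12.
A tree on 6 vertices has 5 edges. This graph has 6 edges (1 extra). Not a tree.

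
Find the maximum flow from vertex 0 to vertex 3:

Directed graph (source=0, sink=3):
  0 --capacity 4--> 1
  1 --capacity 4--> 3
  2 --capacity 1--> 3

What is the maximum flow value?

Computing max flow:
  Flow on (0->1): 4/4
  Flow on (1->3): 4/4
Maximum flow = 4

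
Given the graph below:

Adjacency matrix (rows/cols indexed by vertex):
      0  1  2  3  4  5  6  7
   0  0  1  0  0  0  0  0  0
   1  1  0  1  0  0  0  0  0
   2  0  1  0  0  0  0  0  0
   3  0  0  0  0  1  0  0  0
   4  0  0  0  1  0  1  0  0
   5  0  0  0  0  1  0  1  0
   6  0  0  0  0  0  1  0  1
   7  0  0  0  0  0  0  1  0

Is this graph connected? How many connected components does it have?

Checking connectivity: the graph has 2 connected component(s).
Components: [[0, 1, 2], [3, 4, 5, 6, 7]]. The graph is NOT connected.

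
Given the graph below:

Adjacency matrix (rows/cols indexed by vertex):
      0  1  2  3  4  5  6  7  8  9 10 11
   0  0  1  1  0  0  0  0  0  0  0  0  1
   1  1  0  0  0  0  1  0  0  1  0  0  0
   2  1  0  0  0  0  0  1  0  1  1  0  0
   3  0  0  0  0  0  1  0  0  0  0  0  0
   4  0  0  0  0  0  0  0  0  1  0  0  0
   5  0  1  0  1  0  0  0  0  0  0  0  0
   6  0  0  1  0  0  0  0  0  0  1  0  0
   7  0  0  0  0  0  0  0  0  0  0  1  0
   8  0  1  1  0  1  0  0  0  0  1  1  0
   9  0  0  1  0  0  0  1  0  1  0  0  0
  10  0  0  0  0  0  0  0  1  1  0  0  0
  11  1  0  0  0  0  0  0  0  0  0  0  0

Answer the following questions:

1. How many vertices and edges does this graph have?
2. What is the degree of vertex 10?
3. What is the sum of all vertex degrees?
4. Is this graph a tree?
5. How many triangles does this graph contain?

Count: 12 vertices, 14 edges.
Vertex 10 has neighbors [7, 8], degree = 2.
Handshaking lemma: 2 * 14 = 28.
A tree on 12 vertices has 11 edges. This graph has 14 edges (3 extra). Not a tree.
Number of triangles = 2.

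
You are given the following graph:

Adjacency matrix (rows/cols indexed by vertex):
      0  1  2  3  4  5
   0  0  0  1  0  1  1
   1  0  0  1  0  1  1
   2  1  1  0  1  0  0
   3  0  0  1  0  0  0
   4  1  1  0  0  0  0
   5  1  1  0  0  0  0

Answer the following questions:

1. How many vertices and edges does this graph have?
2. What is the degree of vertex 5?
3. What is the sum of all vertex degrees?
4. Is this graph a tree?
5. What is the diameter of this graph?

Count: 6 vertices, 7 edges.
Vertex 5 has neighbors [0, 1], degree = 2.
Handshaking lemma: 2 * 7 = 14.
A tree on 6 vertices has 5 edges. This graph has 7 edges (2 extra). Not a tree.
Diameter (longest shortest path) = 3.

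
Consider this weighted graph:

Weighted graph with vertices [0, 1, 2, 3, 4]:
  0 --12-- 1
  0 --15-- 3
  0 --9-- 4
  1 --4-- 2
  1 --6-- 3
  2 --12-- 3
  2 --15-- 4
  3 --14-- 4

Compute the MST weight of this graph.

Applying Kruskal's algorithm (sort edges by weight, add if no cycle):
  Add (1,2) w=4
  Add (1,3) w=6
  Add (0,4) w=9
  Add (0,1) w=12
  Skip (2,3) w=12 (creates cycle)
  Skip (3,4) w=14 (creates cycle)
  Skip (0,3) w=15 (creates cycle)
  Skip (2,4) w=15 (creates cycle)
MST weight = 31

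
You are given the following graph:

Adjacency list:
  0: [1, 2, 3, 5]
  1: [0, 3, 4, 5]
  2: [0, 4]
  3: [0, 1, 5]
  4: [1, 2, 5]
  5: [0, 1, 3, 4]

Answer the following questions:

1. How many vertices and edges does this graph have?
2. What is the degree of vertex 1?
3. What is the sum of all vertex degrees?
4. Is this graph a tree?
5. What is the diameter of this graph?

Count: 6 vertices, 10 edges.
Vertex 1 has neighbors [0, 3, 4, 5], degree = 4.
Handshaking lemma: 2 * 10 = 20.
A tree on 6 vertices has 5 edges. This graph has 10 edges (5 extra). Not a tree.
Diameter (longest shortest path) = 2.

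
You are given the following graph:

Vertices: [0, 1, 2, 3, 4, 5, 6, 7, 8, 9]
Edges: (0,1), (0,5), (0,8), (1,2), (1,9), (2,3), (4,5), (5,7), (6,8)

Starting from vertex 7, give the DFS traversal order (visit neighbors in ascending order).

DFS from vertex 7 (neighbors processed in ascending order):
Visit order: 7, 5, 0, 1, 2, 3, 9, 8, 6, 4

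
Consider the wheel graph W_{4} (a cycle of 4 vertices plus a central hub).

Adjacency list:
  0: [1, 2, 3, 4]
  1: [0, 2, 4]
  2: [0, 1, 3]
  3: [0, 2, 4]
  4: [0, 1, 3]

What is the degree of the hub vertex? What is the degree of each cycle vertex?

The hub connects to all 4 cycle vertices, so deg(hub) = 4.
Each cycle vertex connects to 2 neighbors on the cycle plus the hub, so deg(cycle vertex) = 3.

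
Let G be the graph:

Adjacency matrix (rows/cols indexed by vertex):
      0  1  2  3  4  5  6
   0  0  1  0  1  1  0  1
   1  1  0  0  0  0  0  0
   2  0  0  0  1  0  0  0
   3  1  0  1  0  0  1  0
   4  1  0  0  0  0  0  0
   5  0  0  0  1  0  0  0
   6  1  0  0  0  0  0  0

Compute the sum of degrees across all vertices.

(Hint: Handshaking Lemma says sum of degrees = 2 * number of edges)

Count edges: 6 edges.
By Handshaking Lemma: sum of degrees = 2 * 6 = 12.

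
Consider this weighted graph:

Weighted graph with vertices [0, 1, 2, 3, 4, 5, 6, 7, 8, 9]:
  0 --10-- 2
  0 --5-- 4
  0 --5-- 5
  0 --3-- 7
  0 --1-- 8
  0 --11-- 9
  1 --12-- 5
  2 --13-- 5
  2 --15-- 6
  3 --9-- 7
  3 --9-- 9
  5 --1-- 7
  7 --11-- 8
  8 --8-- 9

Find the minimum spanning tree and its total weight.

Applying Kruskal's algorithm (sort edges by weight, add if no cycle):
  Add (0,8) w=1
  Add (5,7) w=1
  Add (0,7) w=3
  Add (0,4) w=5
  Skip (0,5) w=5 (creates cycle)
  Add (8,9) w=8
  Add (3,7) w=9
  Skip (3,9) w=9 (creates cycle)
  Add (0,2) w=10
  Skip (0,9) w=11 (creates cycle)
  Skip (7,8) w=11 (creates cycle)
  Add (1,5) w=12
  Skip (2,5) w=13 (creates cycle)
  Add (2,6) w=15
MST weight = 64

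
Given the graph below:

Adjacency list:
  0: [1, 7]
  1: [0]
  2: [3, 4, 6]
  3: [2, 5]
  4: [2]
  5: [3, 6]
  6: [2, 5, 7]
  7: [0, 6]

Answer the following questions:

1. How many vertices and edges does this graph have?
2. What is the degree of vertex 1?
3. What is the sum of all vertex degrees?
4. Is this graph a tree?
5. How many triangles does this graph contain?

Count: 8 vertices, 8 edges.
Vertex 1 has neighbors [0], degree = 1.
Handshaking lemma: 2 * 8 = 16.
A tree on 8 vertices has 7 edges. This graph has 8 edges (1 extra). Not a tree.
Number of triangles = 0.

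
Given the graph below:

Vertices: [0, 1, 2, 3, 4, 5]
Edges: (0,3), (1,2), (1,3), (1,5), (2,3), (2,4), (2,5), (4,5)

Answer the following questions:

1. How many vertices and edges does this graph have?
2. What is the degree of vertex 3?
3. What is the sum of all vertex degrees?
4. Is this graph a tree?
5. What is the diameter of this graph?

Count: 6 vertices, 8 edges.
Vertex 3 has neighbors [0, 1, 2], degree = 3.
Handshaking lemma: 2 * 8 = 16.
A tree on 6 vertices has 5 edges. This graph has 8 edges (3 extra). Not a tree.
Diameter (longest shortest path) = 3.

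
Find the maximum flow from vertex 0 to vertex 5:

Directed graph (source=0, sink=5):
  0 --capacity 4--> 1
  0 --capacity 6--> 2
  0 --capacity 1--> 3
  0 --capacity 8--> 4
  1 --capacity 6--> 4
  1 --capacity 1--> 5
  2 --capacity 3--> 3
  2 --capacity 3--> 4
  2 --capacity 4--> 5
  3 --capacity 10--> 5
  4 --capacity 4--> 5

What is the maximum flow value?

Computing max flow:
  Flow on (0->1): 1/4
  Flow on (0->2): 6/6
  Flow on (0->3): 1/1
  Flow on (0->4): 4/8
  Flow on (1->5): 1/1
  Flow on (2->3): 2/3
  Flow on (2->5): 4/4
  Flow on (3->5): 3/10
  Flow on (4->5): 4/4
Maximum flow = 12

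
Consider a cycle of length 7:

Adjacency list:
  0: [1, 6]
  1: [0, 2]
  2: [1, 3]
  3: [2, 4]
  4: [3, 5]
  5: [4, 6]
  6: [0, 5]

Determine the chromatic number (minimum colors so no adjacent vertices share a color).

This is an odd cycle (C_7). Odd cycles are not bipartite (any 2-coloring forces two adjacent vertices to match), and 3 colors suffice.
Chromatic number = 3.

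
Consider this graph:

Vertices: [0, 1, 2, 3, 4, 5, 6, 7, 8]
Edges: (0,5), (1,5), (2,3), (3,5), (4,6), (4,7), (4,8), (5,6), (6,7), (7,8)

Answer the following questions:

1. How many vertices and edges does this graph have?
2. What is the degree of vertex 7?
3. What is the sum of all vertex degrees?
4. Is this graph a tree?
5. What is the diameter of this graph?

Count: 9 vertices, 10 edges.
Vertex 7 has neighbors [4, 6, 8], degree = 3.
Handshaking lemma: 2 * 10 = 20.
A tree on 9 vertices has 8 edges. This graph has 10 edges (2 extra). Not a tree.
Diameter (longest shortest path) = 5.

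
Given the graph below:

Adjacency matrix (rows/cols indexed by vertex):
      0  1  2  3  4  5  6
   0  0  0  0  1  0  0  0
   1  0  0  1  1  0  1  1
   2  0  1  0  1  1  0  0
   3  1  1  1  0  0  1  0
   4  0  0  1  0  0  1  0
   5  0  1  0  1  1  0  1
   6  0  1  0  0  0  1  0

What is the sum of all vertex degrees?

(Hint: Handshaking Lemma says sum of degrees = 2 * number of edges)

Count edges: 10 edges.
By Handshaking Lemma: sum of degrees = 2 * 10 = 20.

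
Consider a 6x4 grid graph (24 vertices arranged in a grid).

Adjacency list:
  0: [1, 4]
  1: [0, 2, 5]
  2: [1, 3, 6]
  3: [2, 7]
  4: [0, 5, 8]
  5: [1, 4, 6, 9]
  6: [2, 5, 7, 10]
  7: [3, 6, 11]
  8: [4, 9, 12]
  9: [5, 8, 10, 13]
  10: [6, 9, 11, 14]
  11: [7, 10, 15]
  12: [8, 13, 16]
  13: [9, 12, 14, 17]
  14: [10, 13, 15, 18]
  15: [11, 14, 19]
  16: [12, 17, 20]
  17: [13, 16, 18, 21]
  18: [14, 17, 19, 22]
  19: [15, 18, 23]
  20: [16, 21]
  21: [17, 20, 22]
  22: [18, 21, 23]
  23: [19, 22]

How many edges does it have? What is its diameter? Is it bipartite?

A 6x4 grid has 20 vertical edges and 18 horizontal edges.
Total edges = 20 + 18 = 38.
Diameter = (6-1) + (4-1) = 8 (corner to opposite corner).
Grid graphs are bipartite (checkerboard coloring).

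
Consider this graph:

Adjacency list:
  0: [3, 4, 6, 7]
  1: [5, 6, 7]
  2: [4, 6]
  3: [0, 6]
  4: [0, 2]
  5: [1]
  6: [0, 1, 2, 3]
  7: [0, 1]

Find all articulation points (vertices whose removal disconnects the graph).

An articulation point is a vertex whose removal disconnects the graph.
Articulation points: [1]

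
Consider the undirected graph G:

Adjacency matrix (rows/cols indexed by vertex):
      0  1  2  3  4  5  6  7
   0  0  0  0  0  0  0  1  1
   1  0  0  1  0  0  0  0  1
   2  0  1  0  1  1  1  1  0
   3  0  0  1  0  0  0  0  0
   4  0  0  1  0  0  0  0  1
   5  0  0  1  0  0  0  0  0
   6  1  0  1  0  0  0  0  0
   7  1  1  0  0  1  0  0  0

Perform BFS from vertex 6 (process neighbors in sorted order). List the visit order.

BFS from vertex 6 (neighbors processed in ascending order):
Visit order: 6, 0, 2, 7, 1, 3, 4, 5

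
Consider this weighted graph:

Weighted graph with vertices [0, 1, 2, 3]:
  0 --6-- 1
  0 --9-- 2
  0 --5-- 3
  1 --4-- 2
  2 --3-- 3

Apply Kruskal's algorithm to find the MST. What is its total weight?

Applying Kruskal's algorithm (sort edges by weight, add if no cycle):
  Add (2,3) w=3
  Add (1,2) w=4
  Add (0,3) w=5
  Skip (0,1) w=6 (creates cycle)
  Skip (0,2) w=9 (creates cycle)
MST weight = 12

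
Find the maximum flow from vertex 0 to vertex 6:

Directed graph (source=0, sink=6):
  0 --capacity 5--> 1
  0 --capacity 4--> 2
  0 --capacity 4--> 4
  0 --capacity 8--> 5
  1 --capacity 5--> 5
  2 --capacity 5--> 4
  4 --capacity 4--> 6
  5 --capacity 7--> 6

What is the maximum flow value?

Computing max flow:
  Flow on (0->4): 4/4
  Flow on (0->5): 7/8
  Flow on (4->6): 4/4
  Flow on (5->6): 7/7
Maximum flow = 11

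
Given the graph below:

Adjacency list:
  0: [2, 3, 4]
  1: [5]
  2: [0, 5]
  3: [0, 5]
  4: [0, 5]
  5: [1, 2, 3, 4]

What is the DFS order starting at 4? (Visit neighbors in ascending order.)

DFS from vertex 4 (neighbors processed in ascending order):
Visit order: 4, 0, 2, 5, 1, 3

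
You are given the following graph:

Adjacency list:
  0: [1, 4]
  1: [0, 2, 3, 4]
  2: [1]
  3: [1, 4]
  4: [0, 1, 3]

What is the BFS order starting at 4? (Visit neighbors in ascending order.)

BFS from vertex 4 (neighbors processed in ascending order):
Visit order: 4, 0, 1, 3, 2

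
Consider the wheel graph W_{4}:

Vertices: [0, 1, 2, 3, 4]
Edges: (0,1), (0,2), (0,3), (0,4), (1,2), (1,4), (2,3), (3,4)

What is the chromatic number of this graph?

W_{4} = C_{4} plus a hub adjacent to every cycle vertex.
The outer cycle needs 2 colors (even cycle); the hub is adjacent to all of them so needs a fresh color.
Chromatic number = 2 + 1 = 3.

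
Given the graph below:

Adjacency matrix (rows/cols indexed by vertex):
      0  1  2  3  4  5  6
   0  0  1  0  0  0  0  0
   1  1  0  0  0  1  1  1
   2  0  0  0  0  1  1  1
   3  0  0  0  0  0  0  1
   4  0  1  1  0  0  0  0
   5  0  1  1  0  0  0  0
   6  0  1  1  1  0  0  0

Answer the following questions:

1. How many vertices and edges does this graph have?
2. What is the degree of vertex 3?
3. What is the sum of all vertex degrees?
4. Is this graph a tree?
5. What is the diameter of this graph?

Count: 7 vertices, 8 edges.
Vertex 3 has neighbors [6], degree = 1.
Handshaking lemma: 2 * 8 = 16.
A tree on 7 vertices has 6 edges. This graph has 8 edges (2 extra). Not a tree.
Diameter (longest shortest path) = 3.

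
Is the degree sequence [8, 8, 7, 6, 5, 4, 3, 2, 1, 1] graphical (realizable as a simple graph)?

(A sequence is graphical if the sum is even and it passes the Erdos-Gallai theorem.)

Sum of degrees = 45. Sum is odd, so the sequence is NOT graphical.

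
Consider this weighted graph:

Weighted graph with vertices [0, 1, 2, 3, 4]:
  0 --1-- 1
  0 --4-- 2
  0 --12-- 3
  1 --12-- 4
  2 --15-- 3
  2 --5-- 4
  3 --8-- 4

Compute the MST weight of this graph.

Applying Kruskal's algorithm (sort edges by weight, add if no cycle):
  Add (0,1) w=1
  Add (0,2) w=4
  Add (2,4) w=5
  Add (3,4) w=8
  Skip (0,3) w=12 (creates cycle)
  Skip (1,4) w=12 (creates cycle)
  Skip (2,3) w=15 (creates cycle)
MST weight = 18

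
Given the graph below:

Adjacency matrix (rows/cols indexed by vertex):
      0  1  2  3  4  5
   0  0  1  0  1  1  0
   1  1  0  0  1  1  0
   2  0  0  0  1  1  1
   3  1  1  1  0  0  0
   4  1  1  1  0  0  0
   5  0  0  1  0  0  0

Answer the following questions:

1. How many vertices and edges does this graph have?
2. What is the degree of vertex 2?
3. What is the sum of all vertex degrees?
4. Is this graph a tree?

Count: 6 vertices, 8 edges.
Vertex 2 has neighbors [3, 4, 5], degree = 3.
Handshaking lemma: 2 * 8 = 16.
A tree on 6 vertices has 5 edges. This graph has 8 edges (3 extra). Not a tree.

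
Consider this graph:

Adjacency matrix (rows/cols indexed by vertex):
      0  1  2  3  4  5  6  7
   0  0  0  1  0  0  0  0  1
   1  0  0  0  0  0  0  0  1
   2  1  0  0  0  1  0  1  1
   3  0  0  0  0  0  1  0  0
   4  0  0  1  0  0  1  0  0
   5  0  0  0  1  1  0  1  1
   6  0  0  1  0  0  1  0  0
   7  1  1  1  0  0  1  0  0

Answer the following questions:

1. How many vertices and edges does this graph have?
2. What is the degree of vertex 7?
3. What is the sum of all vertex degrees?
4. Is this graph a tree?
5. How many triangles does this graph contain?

Count: 8 vertices, 10 edges.
Vertex 7 has neighbors [0, 1, 2, 5], degree = 4.
Handshaking lemma: 2 * 10 = 20.
A tree on 8 vertices has 7 edges. This graph has 10 edges (3 extra). Not a tree.
Number of triangles = 1.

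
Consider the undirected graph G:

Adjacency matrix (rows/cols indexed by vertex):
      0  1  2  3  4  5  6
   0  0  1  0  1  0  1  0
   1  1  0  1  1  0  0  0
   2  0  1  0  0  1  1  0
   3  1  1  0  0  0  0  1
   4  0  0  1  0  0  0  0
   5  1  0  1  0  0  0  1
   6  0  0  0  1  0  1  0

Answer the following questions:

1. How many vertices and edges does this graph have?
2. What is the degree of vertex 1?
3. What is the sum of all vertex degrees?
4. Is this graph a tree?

Count: 7 vertices, 9 edges.
Vertex 1 has neighbors [0, 2, 3], degree = 3.
Handshaking lemma: 2 * 9 = 18.
A tree on 7 vertices has 6 edges. This graph has 9 edges (3 extra). Not a tree.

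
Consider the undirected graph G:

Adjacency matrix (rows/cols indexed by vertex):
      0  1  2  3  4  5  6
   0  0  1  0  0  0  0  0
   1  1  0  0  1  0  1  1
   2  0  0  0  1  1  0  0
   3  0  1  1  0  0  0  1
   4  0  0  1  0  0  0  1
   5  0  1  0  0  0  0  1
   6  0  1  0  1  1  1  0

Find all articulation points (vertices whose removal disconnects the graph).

An articulation point is a vertex whose removal disconnects the graph.
Articulation points: [1]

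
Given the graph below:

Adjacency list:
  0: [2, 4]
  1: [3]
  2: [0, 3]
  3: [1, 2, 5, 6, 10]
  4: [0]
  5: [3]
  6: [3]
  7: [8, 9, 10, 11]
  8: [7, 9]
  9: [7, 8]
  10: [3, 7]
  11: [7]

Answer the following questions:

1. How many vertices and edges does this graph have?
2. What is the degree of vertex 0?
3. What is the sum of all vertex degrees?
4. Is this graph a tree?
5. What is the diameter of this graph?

Count: 12 vertices, 12 edges.
Vertex 0 has neighbors [2, 4], degree = 2.
Handshaking lemma: 2 * 12 = 24.
A tree on 12 vertices has 11 edges. This graph has 12 edges (1 extra). Not a tree.
Diameter (longest shortest path) = 6.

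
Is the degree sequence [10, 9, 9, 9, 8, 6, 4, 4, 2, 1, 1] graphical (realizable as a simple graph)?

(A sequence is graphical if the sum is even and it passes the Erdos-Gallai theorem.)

Sum of degrees = 63. Sum is odd, so the sequence is NOT graphical.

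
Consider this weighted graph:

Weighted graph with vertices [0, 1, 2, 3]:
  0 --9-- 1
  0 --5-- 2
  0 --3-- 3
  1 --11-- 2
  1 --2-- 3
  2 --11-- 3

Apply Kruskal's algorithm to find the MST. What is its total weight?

Applying Kruskal's algorithm (sort edges by weight, add if no cycle):
  Add (1,3) w=2
  Add (0,3) w=3
  Add (0,2) w=5
  Skip (0,1) w=9 (creates cycle)
  Skip (1,2) w=11 (creates cycle)
  Skip (2,3) w=11 (creates cycle)
MST weight = 10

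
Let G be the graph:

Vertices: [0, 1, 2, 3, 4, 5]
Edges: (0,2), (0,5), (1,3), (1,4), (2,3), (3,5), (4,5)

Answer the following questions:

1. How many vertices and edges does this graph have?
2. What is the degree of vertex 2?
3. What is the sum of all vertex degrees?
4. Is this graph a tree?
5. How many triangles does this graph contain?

Count: 6 vertices, 7 edges.
Vertex 2 has neighbors [0, 3], degree = 2.
Handshaking lemma: 2 * 7 = 14.
A tree on 6 vertices has 5 edges. This graph has 7 edges (2 extra). Not a tree.
Number of triangles = 0.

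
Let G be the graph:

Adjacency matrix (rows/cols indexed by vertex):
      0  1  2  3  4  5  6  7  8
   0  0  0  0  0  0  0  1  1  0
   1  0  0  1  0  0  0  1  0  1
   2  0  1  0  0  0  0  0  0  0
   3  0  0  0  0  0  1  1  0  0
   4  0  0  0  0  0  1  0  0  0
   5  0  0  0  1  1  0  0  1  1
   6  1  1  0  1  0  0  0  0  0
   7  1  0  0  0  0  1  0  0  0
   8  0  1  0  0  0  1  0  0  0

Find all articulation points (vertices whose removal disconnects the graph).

An articulation point is a vertex whose removal disconnects the graph.
Articulation points: [1, 5]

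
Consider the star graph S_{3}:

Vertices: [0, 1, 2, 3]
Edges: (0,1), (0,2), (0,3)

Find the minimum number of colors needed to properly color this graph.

S_{3} has one hub adjacent to 3 leaves; leaves are pairwise non-adjacent.
Color the hub 0 and every leaf 1.
Chromatic number = 2.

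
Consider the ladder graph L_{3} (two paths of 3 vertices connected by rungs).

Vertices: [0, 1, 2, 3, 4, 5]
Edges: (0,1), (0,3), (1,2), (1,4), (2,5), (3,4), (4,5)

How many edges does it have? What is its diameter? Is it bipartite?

Ladder graph L_{3}: 3 rungs + 2 * (3-1) path edges = 3 + 4 = 7 edges.
Diameter = 3.
Ladder graphs are bipartite (alternating coloring along each path).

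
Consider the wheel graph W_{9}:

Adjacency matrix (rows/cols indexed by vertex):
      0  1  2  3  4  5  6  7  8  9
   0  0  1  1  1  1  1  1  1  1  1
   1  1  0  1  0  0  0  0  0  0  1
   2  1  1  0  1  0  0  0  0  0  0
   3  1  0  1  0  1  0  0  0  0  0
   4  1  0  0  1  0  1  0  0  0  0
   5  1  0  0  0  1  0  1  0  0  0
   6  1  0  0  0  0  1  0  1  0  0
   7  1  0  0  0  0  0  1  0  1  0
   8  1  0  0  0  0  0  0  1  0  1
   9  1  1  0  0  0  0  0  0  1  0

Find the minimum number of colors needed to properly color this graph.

W_{9} = C_{9} plus a hub adjacent to every cycle vertex.
The outer cycle needs 3 colors (odd cycle); the hub is adjacent to all of them so needs a fresh color.
Chromatic number = 3 + 1 = 4.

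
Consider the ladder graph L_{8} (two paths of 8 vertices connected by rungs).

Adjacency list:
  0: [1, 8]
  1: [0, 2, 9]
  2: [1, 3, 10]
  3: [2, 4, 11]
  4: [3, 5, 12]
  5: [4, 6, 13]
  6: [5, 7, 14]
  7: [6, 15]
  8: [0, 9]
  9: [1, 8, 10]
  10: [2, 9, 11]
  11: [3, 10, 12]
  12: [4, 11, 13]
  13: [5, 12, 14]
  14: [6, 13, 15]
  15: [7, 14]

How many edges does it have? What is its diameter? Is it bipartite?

Ladder graph L_{8}: 8 rungs + 2 * (8-1) path edges = 8 + 14 = 22 edges.
Diameter = 8.
Ladder graphs are bipartite (alternating coloring along each path).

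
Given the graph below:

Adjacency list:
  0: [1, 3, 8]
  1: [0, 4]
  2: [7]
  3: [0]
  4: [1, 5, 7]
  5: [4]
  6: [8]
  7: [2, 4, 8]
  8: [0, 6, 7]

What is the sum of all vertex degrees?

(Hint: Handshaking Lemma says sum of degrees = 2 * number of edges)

Count edges: 9 edges.
By Handshaking Lemma: sum of degrees = 2 * 9 = 18.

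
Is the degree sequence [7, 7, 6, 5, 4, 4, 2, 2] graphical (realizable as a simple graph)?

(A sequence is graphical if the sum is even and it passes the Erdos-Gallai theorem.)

Sum of degrees = 37. Sum is odd, so the sequence is NOT graphical.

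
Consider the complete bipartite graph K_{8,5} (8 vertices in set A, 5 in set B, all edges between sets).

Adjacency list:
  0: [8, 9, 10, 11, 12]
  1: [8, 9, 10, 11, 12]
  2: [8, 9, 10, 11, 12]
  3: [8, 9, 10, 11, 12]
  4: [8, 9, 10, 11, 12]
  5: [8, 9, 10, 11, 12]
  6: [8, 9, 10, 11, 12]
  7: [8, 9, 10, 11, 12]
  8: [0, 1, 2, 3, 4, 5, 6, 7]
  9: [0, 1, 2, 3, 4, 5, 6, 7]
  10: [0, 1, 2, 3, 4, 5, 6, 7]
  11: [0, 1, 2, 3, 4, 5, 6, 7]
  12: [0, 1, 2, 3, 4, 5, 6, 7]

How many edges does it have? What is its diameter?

K_{8,5} has 8 * 5 = 40 edges.
Any vertex reaches any opposite-side vertex in 1 step; same-side vertices reach in 2 steps via any opposite-side vertex.
Diameter = 2.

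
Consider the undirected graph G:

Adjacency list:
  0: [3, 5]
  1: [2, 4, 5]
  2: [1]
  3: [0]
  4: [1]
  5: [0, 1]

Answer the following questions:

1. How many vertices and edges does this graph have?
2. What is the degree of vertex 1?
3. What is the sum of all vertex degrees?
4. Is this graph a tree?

Count: 6 vertices, 5 edges.
Vertex 1 has neighbors [2, 4, 5], degree = 3.
Handshaking lemma: 2 * 5 = 10.
A graph is a tree iff it is connected and has exactly n-1 edges. This graph is connected (all 6 vertices in one component) and has 6-1 = 5 edges. It is a tree.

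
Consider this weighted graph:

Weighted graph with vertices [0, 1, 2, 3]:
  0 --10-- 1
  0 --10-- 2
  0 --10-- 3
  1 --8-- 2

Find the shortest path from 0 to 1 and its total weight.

Using Dijkstra's algorithm from vertex 0:
Shortest path: 0 -> 1
Total weight: 10 = 10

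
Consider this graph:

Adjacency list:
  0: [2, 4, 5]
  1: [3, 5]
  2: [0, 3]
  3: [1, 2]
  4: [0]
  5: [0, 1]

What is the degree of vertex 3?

Vertex 3 has neighbors [1, 2], so deg(3) = 2.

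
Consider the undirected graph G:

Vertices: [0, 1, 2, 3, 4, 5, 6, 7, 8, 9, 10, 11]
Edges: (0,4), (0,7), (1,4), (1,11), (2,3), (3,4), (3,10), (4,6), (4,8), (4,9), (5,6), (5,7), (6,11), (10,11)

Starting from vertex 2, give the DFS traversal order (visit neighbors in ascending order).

DFS from vertex 2 (neighbors processed in ascending order):
Visit order: 2, 3, 4, 0, 7, 5, 6, 11, 1, 10, 8, 9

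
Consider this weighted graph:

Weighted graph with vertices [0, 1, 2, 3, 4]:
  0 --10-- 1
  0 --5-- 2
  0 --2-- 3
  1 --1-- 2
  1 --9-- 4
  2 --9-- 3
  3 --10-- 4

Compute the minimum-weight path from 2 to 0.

Using Dijkstra's algorithm from vertex 2:
Shortest path: 2 -> 0
Total weight: 5 = 5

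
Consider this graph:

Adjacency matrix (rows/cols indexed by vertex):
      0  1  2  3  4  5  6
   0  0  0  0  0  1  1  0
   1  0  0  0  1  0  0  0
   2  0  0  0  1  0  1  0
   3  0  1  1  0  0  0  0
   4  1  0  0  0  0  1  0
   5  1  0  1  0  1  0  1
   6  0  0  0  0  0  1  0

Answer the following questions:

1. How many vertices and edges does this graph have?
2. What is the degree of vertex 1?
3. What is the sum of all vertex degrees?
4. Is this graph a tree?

Count: 7 vertices, 7 edges.
Vertex 1 has neighbors [3], degree = 1.
Handshaking lemma: 2 * 7 = 14.
A tree on 7 vertices has 6 edges. This graph has 7 edges (1 extra). Not a tree.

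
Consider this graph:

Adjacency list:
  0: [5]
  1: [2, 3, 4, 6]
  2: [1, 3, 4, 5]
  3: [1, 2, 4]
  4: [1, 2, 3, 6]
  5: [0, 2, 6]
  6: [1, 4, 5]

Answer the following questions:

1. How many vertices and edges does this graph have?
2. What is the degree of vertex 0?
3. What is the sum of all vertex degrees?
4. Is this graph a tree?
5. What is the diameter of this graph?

Count: 7 vertices, 11 edges.
Vertex 0 has neighbors [5], degree = 1.
Handshaking lemma: 2 * 11 = 22.
A tree on 7 vertices has 6 edges. This graph has 11 edges (5 extra). Not a tree.
Diameter (longest shortest path) = 3.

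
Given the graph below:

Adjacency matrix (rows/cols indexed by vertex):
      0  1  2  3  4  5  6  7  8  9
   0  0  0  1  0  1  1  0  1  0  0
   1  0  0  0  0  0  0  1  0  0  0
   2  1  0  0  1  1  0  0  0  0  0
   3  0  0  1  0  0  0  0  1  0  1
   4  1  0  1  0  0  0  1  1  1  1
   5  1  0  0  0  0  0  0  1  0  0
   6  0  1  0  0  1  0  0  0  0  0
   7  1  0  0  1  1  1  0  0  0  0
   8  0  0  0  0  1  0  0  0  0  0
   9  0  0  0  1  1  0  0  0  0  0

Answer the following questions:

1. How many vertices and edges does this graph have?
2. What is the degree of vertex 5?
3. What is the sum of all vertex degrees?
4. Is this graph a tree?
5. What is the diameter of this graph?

Count: 10 vertices, 14 edges.
Vertex 5 has neighbors [0, 7], degree = 2.
Handshaking lemma: 2 * 14 = 28.
A tree on 10 vertices has 9 edges. This graph has 14 edges (5 extra). Not a tree.
Diameter (longest shortest path) = 4.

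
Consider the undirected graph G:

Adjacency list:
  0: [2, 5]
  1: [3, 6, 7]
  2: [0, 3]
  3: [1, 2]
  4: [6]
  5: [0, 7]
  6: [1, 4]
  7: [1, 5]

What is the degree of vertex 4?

Vertex 4 has neighbors [6], so deg(4) = 1.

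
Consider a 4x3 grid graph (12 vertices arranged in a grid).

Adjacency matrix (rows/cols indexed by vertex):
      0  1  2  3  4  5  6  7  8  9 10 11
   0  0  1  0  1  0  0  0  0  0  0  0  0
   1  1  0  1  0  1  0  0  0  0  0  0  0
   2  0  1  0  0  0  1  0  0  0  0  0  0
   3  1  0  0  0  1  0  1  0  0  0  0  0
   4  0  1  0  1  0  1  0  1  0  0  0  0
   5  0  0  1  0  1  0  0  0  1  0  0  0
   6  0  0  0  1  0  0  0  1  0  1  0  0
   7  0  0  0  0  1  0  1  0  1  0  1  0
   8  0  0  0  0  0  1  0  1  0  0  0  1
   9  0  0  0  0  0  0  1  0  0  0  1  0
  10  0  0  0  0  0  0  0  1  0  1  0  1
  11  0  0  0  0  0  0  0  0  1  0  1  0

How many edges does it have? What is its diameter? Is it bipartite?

A 4x3 grid has 9 vertical edges and 8 horizontal edges.
Total edges = 9 + 8 = 17.
Diameter = (4-1) + (3-1) = 5 (corner to opposite corner).
Grid graphs are bipartite (checkerboard coloring).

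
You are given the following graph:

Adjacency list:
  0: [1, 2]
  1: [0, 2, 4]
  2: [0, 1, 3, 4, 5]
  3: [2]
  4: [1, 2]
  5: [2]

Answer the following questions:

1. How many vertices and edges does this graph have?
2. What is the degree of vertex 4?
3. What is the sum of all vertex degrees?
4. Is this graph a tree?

Count: 6 vertices, 7 edges.
Vertex 4 has neighbors [1, 2], degree = 2.
Handshaking lemma: 2 * 7 = 14.
A tree on 6 vertices has 5 edges. This graph has 7 edges (2 extra). Not a tree.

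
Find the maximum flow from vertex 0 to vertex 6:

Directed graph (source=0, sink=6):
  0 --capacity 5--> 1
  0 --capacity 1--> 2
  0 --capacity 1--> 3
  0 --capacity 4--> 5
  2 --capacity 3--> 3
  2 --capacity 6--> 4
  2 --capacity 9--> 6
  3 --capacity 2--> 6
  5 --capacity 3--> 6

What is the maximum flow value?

Computing max flow:
  Flow on (0->2): 1/1
  Flow on (0->3): 1/1
  Flow on (0->5): 3/4
  Flow on (2->6): 1/9
  Flow on (3->6): 1/2
  Flow on (5->6): 3/3
Maximum flow = 5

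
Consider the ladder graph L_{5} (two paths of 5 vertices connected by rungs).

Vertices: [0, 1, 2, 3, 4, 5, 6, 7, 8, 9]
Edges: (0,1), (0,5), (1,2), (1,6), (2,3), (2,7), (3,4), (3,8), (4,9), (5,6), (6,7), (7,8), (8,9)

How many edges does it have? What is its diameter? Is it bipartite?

Ladder graph L_{5}: 5 rungs + 2 * (5-1) path edges = 5 + 8 = 13 edges.
Diameter = 5.
Ladder graphs are bipartite (alternating coloring along each path).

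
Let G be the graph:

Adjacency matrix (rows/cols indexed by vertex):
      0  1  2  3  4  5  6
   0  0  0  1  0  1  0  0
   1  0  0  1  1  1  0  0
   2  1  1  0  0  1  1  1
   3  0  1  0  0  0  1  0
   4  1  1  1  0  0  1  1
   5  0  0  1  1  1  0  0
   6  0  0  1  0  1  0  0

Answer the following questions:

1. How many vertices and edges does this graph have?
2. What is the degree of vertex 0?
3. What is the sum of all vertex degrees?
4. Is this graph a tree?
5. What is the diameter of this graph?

Count: 7 vertices, 11 edges.
Vertex 0 has neighbors [2, 4], degree = 2.
Handshaking lemma: 2 * 11 = 22.
A tree on 7 vertices has 6 edges. This graph has 11 edges (5 extra). Not a tree.
Diameter (longest shortest path) = 3.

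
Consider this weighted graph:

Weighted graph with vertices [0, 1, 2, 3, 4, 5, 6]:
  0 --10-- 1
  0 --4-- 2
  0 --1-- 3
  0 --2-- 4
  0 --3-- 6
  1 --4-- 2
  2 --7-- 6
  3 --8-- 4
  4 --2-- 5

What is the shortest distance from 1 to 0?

Using Dijkstra's algorithm from vertex 1:
Shortest path: 1 -> 2 -> 0
Total weight: 4 + 4 = 8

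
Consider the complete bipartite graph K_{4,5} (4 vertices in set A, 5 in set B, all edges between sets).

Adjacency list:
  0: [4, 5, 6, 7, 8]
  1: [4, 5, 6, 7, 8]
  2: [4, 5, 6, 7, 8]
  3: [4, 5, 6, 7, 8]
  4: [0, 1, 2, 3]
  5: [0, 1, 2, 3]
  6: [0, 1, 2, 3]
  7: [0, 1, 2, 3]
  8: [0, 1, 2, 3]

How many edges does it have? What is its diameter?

K_{4,5} has 4 * 5 = 20 edges.
Any vertex reaches any opposite-side vertex in 1 step; same-side vertices reach in 2 steps via any opposite-side vertex.
Diameter = 2.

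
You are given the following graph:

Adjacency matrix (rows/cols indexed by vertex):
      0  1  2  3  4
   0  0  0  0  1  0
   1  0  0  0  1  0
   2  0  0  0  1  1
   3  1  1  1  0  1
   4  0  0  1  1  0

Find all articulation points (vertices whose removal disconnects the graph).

An articulation point is a vertex whose removal disconnects the graph.
Articulation points: [3]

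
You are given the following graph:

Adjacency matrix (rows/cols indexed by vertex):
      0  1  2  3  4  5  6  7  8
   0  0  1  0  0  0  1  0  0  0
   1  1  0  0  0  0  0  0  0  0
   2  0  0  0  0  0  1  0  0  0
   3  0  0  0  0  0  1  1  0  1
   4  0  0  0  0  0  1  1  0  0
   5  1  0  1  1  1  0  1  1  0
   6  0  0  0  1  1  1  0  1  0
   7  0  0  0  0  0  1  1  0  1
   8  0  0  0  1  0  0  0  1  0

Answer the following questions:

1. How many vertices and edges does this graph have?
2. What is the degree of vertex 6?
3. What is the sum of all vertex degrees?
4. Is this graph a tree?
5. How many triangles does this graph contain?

Count: 9 vertices, 12 edges.
Vertex 6 has neighbors [3, 4, 5, 7], degree = 4.
Handshaking lemma: 2 * 12 = 24.
A tree on 9 vertices has 8 edges. This graph has 12 edges (4 extra). Not a tree.
Number of triangles = 3.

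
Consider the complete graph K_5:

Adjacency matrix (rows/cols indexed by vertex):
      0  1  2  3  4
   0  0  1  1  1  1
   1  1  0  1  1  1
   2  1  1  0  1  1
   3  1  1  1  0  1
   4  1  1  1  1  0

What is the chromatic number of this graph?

In K_5, every vertex is adjacent to every other vertex.
Each vertex needs a unique color.
Chromatic number = 5.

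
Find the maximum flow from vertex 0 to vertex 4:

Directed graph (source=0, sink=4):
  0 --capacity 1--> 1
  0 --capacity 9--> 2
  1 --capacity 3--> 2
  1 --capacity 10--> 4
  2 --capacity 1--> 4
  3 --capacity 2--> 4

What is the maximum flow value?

Computing max flow:
  Flow on (0->1): 1/1
  Flow on (0->2): 1/9
  Flow on (1->4): 1/10
  Flow on (2->4): 1/1
Maximum flow = 2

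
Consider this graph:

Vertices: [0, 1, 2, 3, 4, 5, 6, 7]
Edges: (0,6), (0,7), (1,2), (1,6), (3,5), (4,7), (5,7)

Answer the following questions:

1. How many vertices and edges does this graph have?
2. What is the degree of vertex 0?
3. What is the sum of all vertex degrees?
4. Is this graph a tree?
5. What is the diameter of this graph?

Count: 8 vertices, 7 edges.
Vertex 0 has neighbors [6, 7], degree = 2.
Handshaking lemma: 2 * 7 = 14.
A graph is a tree iff it is connected and has exactly n-1 edges. This graph is connected (all 8 vertices in one component) and has 8-1 = 7 edges. It is a tree.
Diameter (longest shortest path) = 6.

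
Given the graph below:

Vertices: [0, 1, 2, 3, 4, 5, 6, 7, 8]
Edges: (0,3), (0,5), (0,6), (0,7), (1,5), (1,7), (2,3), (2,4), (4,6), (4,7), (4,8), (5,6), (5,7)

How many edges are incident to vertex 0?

Vertex 0 has neighbors [3, 5, 6, 7], so deg(0) = 4.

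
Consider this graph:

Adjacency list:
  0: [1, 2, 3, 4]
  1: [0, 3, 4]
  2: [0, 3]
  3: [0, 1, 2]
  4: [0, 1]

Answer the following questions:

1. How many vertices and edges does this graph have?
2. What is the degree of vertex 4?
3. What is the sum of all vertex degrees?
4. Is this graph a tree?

Count: 5 vertices, 7 edges.
Vertex 4 has neighbors [0, 1], degree = 2.
Handshaking lemma: 2 * 7 = 14.
A tree on 5 vertices has 4 edges. This graph has 7 edges (3 extra). Not a tree.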